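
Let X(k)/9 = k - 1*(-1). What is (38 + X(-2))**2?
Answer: 841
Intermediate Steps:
X(k) = 9 + 9*k (X(k) = 9*(k - 1*(-1)) = 9*(k + 1) = 9*(1 + k) = 9 + 9*k)
(38 + X(-2))**2 = (38 + (9 + 9*(-2)))**2 = (38 + (9 - 18))**2 = (38 - 9)**2 = 29**2 = 841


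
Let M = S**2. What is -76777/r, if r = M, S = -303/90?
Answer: -69099300/10201 ≈ -6773.8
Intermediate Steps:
S = -101/30 (S = -303*1/90 = -101/30 ≈ -3.3667)
M = 10201/900 (M = (-101/30)**2 = 10201/900 ≈ 11.334)
r = 10201/900 ≈ 11.334
-76777/r = -76777/10201/900 = -76777*900/10201 = -69099300/10201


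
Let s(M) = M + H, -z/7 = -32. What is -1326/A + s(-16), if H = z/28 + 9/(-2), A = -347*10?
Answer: -42049/3470 ≈ -12.118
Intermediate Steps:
z = 224 (z = -7*(-32) = 224)
A = -3470
H = 7/2 (H = 224/28 + 9/(-2) = 224*(1/28) + 9*(-1/2) = 8 - 9/2 = 7/2 ≈ 3.5000)
s(M) = 7/2 + M (s(M) = M + 7/2 = 7/2 + M)
-1326/A + s(-16) = -1326/(-3470) + (7/2 - 16) = -1326*(-1/3470) - 25/2 = 663/1735 - 25/2 = -42049/3470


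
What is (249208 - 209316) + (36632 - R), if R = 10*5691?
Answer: 19614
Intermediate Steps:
R = 56910
(249208 - 209316) + (36632 - R) = (249208 - 209316) + (36632 - 1*56910) = 39892 + (36632 - 56910) = 39892 - 20278 = 19614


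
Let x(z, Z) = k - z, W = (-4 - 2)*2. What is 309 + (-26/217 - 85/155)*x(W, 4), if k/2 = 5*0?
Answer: 65313/217 ≈ 300.98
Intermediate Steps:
k = 0 (k = 2*(5*0) = 2*0 = 0)
W = -12 (W = -6*2 = -12)
x(z, Z) = -z (x(z, Z) = 0 - z = -z)
309 + (-26/217 - 85/155)*x(W, 4) = 309 + (-26/217 - 85/155)*(-1*(-12)) = 309 + (-26*1/217 - 85*1/155)*12 = 309 + (-26/217 - 17/31)*12 = 309 - 145/217*12 = 309 - 1740/217 = 65313/217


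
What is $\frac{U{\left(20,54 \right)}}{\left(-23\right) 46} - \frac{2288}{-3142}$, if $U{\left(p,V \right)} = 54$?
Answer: $\frac{562759}{831059} \approx 0.67716$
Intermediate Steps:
$\frac{U{\left(20,54 \right)}}{\left(-23\right) 46} - \frac{2288}{-3142} = \frac{54}{\left(-23\right) 46} - \frac{2288}{-3142} = \frac{54}{-1058} - - \frac{1144}{1571} = 54 \left(- \frac{1}{1058}\right) + \frac{1144}{1571} = - \frac{27}{529} + \frac{1144}{1571} = \frac{562759}{831059}$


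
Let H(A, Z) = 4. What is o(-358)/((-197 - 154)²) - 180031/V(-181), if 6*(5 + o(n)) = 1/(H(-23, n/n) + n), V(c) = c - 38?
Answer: 1207956821555/1469427804 ≈ 822.06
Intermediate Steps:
V(c) = -38 + c
o(n) = -5 + 1/(6*(4 + n))
o(-358)/((-197 - 154)²) - 180031/V(-181) = ((-119 - 30*(-358))/(6*(4 - 358)))/((-197 - 154)²) - 180031/(-38 - 181) = ((⅙)*(-119 + 10740)/(-354))/((-351)²) - 180031/(-219) = ((⅙)*(-1/354)*10621)/123201 - 180031*(-1/219) = -10621/2124*1/123201 + 180031/219 = -817/20129148 + 180031/219 = 1207956821555/1469427804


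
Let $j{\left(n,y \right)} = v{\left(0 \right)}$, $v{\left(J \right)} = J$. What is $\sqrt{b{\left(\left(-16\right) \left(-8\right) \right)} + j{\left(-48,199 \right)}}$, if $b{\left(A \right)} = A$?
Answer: $8 \sqrt{2} \approx 11.314$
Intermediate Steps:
$j{\left(n,y \right)} = 0$
$\sqrt{b{\left(\left(-16\right) \left(-8\right) \right)} + j{\left(-48,199 \right)}} = \sqrt{\left(-16\right) \left(-8\right) + 0} = \sqrt{128 + 0} = \sqrt{128} = 8 \sqrt{2}$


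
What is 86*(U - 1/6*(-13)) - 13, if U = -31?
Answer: -7478/3 ≈ -2492.7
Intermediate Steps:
86*(U - 1/6*(-13)) - 13 = 86*(-31 - 1/6*(-13)) - 13 = 86*(-31 - 1*(⅙)*(-13)) - 13 = 86*(-31 - (-13)/6) - 13 = 86*(-31 - 1*(-13/6)) - 13 = 86*(-31 + 13/6) - 13 = 86*(-173/6) - 13 = -7439/3 - 13 = -7478/3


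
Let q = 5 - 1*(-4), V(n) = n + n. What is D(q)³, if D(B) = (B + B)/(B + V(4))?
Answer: 5832/4913 ≈ 1.1871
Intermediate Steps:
V(n) = 2*n
q = 9 (q = 5 + 4 = 9)
D(B) = 2*B/(8 + B) (D(B) = (B + B)/(B + 2*4) = (2*B)/(B + 8) = (2*B)/(8 + B) = 2*B/(8 + B))
D(q)³ = (2*9/(8 + 9))³ = (2*9/17)³ = (2*9*(1/17))³ = (18/17)³ = 5832/4913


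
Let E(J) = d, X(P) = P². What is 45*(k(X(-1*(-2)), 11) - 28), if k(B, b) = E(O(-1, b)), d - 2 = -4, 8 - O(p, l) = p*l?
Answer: -1350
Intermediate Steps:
O(p, l) = 8 - l*p (O(p, l) = 8 - p*l = 8 - l*p)
d = -2 (d = 2 - 4 = -2)
E(J) = -2
k(B, b) = -2
45*(k(X(-1*(-2)), 11) - 28) = 45*(-2 - 28) = 45*(-30) = -1350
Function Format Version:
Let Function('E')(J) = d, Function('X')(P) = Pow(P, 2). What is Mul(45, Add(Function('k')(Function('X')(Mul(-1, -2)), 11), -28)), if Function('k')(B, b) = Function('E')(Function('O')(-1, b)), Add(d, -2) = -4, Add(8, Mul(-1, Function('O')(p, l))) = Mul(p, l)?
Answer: -1350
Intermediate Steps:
Function('O')(p, l) = Add(8, Mul(-1, l, p)) (Function('O')(p, l) = Add(8, Mul(-1, Mul(p, l))) = Add(8, Mul(-1, Mul(l, p))) = Add(8, Mul(-1, l, p)))
d = -2 (d = Add(2, -4) = -2)
Function('E')(J) = -2
Function('k')(B, b) = -2
Mul(45, Add(Function('k')(Function('X')(Mul(-1, -2)), 11), -28)) = Mul(45, Add(-2, -28)) = Mul(45, -30) = -1350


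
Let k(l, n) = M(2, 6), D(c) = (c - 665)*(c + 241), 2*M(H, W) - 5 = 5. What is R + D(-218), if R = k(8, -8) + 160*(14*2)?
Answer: -15824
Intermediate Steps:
M(H, W) = 5 (M(H, W) = 5/2 + (½)*5 = 5/2 + 5/2 = 5)
D(c) = (-665 + c)*(241 + c)
k(l, n) = 5
R = 4485 (R = 5 + 160*(14*2) = 5 + 160*28 = 5 + 4480 = 4485)
R + D(-218) = 4485 + (-160265 + (-218)² - 424*(-218)) = 4485 + (-160265 + 47524 + 92432) = 4485 - 20309 = -15824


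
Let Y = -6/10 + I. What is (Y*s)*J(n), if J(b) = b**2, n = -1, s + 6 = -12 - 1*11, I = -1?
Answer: 232/5 ≈ 46.400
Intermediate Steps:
s = -29 (s = -6 + (-12 - 1*11) = -6 + (-12 - 11) = -6 - 23 = -29)
Y = -8/5 (Y = -6/10 - 1 = -6*1/10 - 1 = -3/5 - 1 = -8/5 ≈ -1.6000)
(Y*s)*J(n) = -8/5*(-29)*(-1)**2 = (232/5)*1 = 232/5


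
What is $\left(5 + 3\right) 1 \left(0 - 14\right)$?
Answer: $-112$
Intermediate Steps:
$\left(5 + 3\right) 1 \left(0 - 14\right) = 8 \cdot 1 \left(-14\right) = 8 \left(-14\right) = -112$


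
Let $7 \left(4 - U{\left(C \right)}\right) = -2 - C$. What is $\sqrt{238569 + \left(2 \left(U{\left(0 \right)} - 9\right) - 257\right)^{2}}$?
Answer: $\frac{\sqrt{15168106}}{7} \approx 556.38$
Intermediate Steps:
$U{\left(C \right)} = \frac{30}{7} + \frac{C}{7}$ ($U{\left(C \right)} = 4 - \frac{-2 - C}{7} = 4 + \left(\frac{2}{7} + \frac{C}{7}\right) = \frac{30}{7} + \frac{C}{7}$)
$\sqrt{238569 + \left(2 \left(U{\left(0 \right)} - 9\right) - 257\right)^{2}} = \sqrt{238569 + \left(2 \left(\left(\frac{30}{7} + \frac{1}{7} \cdot 0\right) - 9\right) - 257\right)^{2}} = \sqrt{238569 + \left(2 \left(\left(\frac{30}{7} + 0\right) - 9\right) - 257\right)^{2}} = \sqrt{238569 + \left(2 \left(\frac{30}{7} - 9\right) - 257\right)^{2}} = \sqrt{238569 + \left(2 \left(- \frac{33}{7}\right) - 257\right)^{2}} = \sqrt{238569 + \left(- \frac{66}{7} - 257\right)^{2}} = \sqrt{238569 + \left(- \frac{1865}{7}\right)^{2}} = \sqrt{238569 + \frac{3478225}{49}} = \sqrt{\frac{15168106}{49}} = \frac{\sqrt{15168106}}{7}$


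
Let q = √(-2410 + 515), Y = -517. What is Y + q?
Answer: -517 + I*√1895 ≈ -517.0 + 43.532*I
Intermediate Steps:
q = I*√1895 (q = √(-1895) = I*√1895 ≈ 43.532*I)
Y + q = -517 + I*√1895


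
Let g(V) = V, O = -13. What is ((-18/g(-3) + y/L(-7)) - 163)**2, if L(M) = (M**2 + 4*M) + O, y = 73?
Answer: 1399489/64 ≈ 21867.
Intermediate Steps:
L(M) = -13 + M**2 + 4*M (L(M) = (M**2 + 4*M) - 13 = -13 + M**2 + 4*M)
((-18/g(-3) + y/L(-7)) - 163)**2 = ((-18/(-3) + 73/(-13 + (-7)**2 + 4*(-7))) - 163)**2 = ((-18*(-1/3) + 73/(-13 + 49 - 28)) - 163)**2 = ((6 + 73/8) - 163)**2 = (121/8 - 163)**2 = (-1183/8)**2 = 1399489/64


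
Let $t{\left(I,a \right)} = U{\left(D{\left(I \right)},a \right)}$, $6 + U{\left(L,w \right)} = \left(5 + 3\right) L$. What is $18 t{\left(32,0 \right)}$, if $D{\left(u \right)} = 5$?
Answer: $612$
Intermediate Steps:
$U{\left(L,w \right)} = -6 + 8 L$ ($U{\left(L,w \right)} = -6 + \left(5 + 3\right) L = -6 + 8 L$)
$t{\left(I,a \right)} = 34$ ($t{\left(I,a \right)} = -6 + 8 \cdot 5 = -6 + 40 = 34$)
$18 t{\left(32,0 \right)} = 18 \cdot 34 = 612$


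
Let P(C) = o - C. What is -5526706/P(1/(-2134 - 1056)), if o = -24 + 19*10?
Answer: -17630192140/529541 ≈ -33293.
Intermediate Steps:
o = 166 (o = -24 + 190 = 166)
P(C) = 166 - C
-5526706/P(1/(-2134 - 1056)) = -5526706/(166 - 1/(-2134 - 1056)) = -5526706/(166 - 1/(-3190)) = -5526706/(166 - 1*(-1/3190)) = -5526706/(166 + 1/3190) = -5526706/529541/3190 = -5526706*3190/529541 = -17630192140/529541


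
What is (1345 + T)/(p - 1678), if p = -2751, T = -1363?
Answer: 18/4429 ≈ 0.0040641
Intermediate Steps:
(1345 + T)/(p - 1678) = (1345 - 1363)/(-2751 - 1678) = -18/(-4429) = -18*(-1/4429) = 18/4429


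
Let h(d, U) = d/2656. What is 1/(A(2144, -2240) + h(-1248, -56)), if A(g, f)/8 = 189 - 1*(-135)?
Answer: 83/215097 ≈ 0.00038587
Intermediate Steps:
A(g, f) = 2592 (A(g, f) = 8*(189 - 1*(-135)) = 8*(189 + 135) = 8*324 = 2592)
h(d, U) = d/2656 (h(d, U) = d*(1/2656) = d/2656)
1/(A(2144, -2240) + h(-1248, -56)) = 1/(2592 + (1/2656)*(-1248)) = 1/(2592 - 39/83) = 1/(215097/83) = 83/215097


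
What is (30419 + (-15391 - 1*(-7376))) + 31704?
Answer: 54108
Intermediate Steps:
(30419 + (-15391 - 1*(-7376))) + 31704 = (30419 + (-15391 + 7376)) + 31704 = (30419 - 8015) + 31704 = 22404 + 31704 = 54108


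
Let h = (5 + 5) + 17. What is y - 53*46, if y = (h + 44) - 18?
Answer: -2385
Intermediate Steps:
h = 27 (h = 10 + 17 = 27)
y = 53 (y = (27 + 44) - 18 = 71 - 18 = 53)
y - 53*46 = 53 - 53*46 = 53 - 2438 = -2385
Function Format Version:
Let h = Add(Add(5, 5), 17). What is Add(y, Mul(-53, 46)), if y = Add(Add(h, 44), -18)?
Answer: -2385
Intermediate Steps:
h = 27 (h = Add(10, 17) = 27)
y = 53 (y = Add(Add(27, 44), -18) = Add(71, -18) = 53)
Add(y, Mul(-53, 46)) = Add(53, Mul(-53, 46)) = Add(53, -2438) = -2385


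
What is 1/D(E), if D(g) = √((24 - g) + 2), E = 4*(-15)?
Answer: √86/86 ≈ 0.10783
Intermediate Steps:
E = -60
D(g) = √(26 - g)
1/D(E) = 1/(√(26 - 1*(-60))) = 1/(√(26 + 60)) = 1/(√86) = √86/86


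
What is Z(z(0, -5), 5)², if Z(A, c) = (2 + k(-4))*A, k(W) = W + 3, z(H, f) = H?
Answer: 0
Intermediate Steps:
k(W) = 3 + W
Z(A, c) = A (Z(A, c) = (2 + (3 - 4))*A = (2 - 1)*A = 1*A = A)
Z(z(0, -5), 5)² = 0² = 0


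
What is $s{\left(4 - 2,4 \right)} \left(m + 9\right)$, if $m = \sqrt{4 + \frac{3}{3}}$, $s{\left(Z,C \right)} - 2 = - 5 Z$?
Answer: $-72 - 8 \sqrt{5} \approx -89.889$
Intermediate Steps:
$s{\left(Z,C \right)} = 2 - 5 Z$
$m = \sqrt{5}$ ($m = \sqrt{4 + 3 \cdot \frac{1}{3}} = \sqrt{4 + 1} = \sqrt{5} \approx 2.2361$)
$s{\left(4 - 2,4 \right)} \left(m + 9\right) = \left(2 - 5 \left(4 - 2\right)\right) \left(\sqrt{5} + 9\right) = \left(2 - 5 \left(4 - 2\right)\right) \left(9 + \sqrt{5}\right) = \left(2 - 10\right) \left(9 + \sqrt{5}\right) = - 8 \left(9 + \sqrt{5}\right) = -72 - 8 \sqrt{5}$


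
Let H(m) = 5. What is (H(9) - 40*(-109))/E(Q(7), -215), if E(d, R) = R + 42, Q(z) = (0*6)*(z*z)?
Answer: -4365/173 ≈ -25.231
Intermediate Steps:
Q(z) = 0 (Q(z) = 0*z² = 0)
E(d, R) = 42 + R
(H(9) - 40*(-109))/E(Q(7), -215) = (5 - 40*(-109))/(42 - 215) = (5 + 4360)/(-173) = 4365*(-1/173) = -4365/173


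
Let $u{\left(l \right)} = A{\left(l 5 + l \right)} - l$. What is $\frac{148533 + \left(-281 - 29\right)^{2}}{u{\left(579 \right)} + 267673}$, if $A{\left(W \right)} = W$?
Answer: $\frac{244633}{270568} \approx 0.90415$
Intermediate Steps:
$u{\left(l \right)} = 5 l$ ($u{\left(l \right)} = \left(l 5 + l\right) - l = \left(5 l + l\right) - l = 6 l - l = 5 l$)
$\frac{148533 + \left(-281 - 29\right)^{2}}{u{\left(579 \right)} + 267673} = \frac{148533 + \left(-281 - 29\right)^{2}}{5 \cdot 579 + 267673} = \frac{148533 + \left(-310\right)^{2}}{2895 + 267673} = \frac{148533 + 96100}{270568} = 244633 \cdot \frac{1}{270568} = \frac{244633}{270568}$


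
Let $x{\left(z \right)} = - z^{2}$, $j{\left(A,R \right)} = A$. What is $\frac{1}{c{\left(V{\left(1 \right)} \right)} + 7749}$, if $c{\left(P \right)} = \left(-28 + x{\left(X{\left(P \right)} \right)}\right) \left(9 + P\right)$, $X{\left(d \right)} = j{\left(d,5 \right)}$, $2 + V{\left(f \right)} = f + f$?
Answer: $\frac{1}{7497} \approx 0.00013339$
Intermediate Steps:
$V{\left(f \right)} = -2 + 2 f$ ($V{\left(f \right)} = -2 + \left(f + f\right) = -2 + 2 f$)
$X{\left(d \right)} = d$
$c{\left(P \right)} = \left(-28 - P^{2}\right) \left(9 + P\right)$
$\frac{1}{c{\left(V{\left(1 \right)} \right)} + 7749} = \frac{1}{\left(-252 - \left(-2 + 2 \cdot 1\right)^{3} - 28 \left(-2 + 2 \cdot 1\right) - 9 \left(-2 + 2 \cdot 1\right)^{2}\right) + 7749} = \frac{1}{\left(-252 - \left(-2 + 2\right)^{3} - 28 \left(-2 + 2\right) - 9 \left(-2 + 2\right)^{2}\right) + 7749} = \frac{1}{\left(-252 - 0^{3} - 0 - 9 \cdot 0^{2}\right) + 7749} = \frac{1}{\left(-252 - 0 + 0 - 0\right) + 7749} = \frac{1}{\left(-252 + 0 + 0 + 0\right) + 7749} = \frac{1}{-252 + 7749} = \frac{1}{7497}$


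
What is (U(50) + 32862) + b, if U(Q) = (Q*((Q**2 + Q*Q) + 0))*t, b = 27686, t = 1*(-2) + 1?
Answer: -189452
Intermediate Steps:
t = -1 (t = -2 + 1 = -1)
U(Q) = -2*Q**3 (U(Q) = (Q*((Q**2 + Q*Q) + 0))*(-1) = (Q*((Q**2 + Q**2) + 0))*(-1) = (Q*(2*Q**2 + 0))*(-1) = (Q*(2*Q**2))*(-1) = (2*Q**3)*(-1) = -2*Q**3)
(U(50) + 32862) + b = (-2*50**3 + 32862) + 27686 = (-2*125000 + 32862) + 27686 = (-250000 + 32862) + 27686 = -217138 + 27686 = -189452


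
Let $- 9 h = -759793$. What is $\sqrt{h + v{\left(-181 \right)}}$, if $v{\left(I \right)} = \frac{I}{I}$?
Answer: $\frac{\sqrt{759802}}{3} \approx 290.56$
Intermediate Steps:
$h = \frac{759793}{9}$ ($h = \left(- \frac{1}{9}\right) \left(-759793\right) = \frac{759793}{9} \approx 84422.0$)
$v{\left(I \right)} = 1$
$\sqrt{h + v{\left(-181 \right)}} = \sqrt{\frac{759793}{9} + 1} = \sqrt{\frac{759802}{9}} = \frac{\sqrt{759802}}{3}$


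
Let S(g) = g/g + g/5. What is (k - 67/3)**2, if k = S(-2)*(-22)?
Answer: 284089/225 ≈ 1262.6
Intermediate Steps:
S(g) = 1 + g/5 (S(g) = 1 + g*(1/5) = 1 + g/5)
k = -66/5 (k = (1 + (1/5)*(-2))*(-22) = (1 - 2/5)*(-22) = (3/5)*(-22) = -66/5 ≈ -13.200)
(k - 67/3)**2 = (-66/5 - 67/3)**2 = (-533/15)**2 = 284089/225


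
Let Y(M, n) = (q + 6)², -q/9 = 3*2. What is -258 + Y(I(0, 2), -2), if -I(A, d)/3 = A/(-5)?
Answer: 2046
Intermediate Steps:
q = -54 (q = -27*2 = -9*6 = -54)
I(A, d) = 3*A/5 (I(A, d) = -3*A/(-5) = -3*A*(-1)/5 = -(-3)*A/5 = 3*A/5)
Y(M, n) = 2304 (Y(M, n) = (-54 + 6)² = (-48)² = 2304)
-258 + Y(I(0, 2), -2) = -258 + 2304 = 2046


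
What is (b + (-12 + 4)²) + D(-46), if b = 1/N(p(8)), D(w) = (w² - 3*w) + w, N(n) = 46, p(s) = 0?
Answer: 104513/46 ≈ 2272.0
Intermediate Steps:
D(w) = w² - 2*w
b = 1/46 ≈ 0.021739
(b + (-12 + 4)²) + D(-46) = (1/46 + (-12 + 4)²) - 46*(-2 - 46) = (1/46 + (-8)²) - 46*(-48) = (1/46 + 64) + 2208 = 2945/46 + 2208 = 104513/46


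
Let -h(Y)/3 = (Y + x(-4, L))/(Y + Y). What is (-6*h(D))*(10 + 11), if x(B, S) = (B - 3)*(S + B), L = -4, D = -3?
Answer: -3339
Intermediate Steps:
x(B, S) = (-3 + B)*(B + S)
h(Y) = -3*(56 + Y)/(2*Y) (h(Y) = -3*(Y + ((-4)² - 3*(-4) - 3*(-4) - 4*(-4)))/(Y + Y) = -3*(Y + (16 + 12 + 12 + 16))/(2*Y) = -3*(Y + 56)*1/(2*Y) = -3*(56 + Y)*1/(2*Y) = -3*(56 + Y)/(2*Y))
(-6*h(D))*(10 + 11) = (-6*(-3/2 - 84/(-3)))*(10 + 11) = -6*(-3/2 - 84*(-⅓))*21 = -6*(-3/2 + 28)*21 = -6*53/2*21 = -159*21 = -3339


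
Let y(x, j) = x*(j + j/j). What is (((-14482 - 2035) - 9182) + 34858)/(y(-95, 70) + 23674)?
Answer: 3053/5643 ≈ 0.54102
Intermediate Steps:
y(x, j) = x*(1 + j) (y(x, j) = x*(j + 1) = x*(1 + j))
(((-14482 - 2035) - 9182) + 34858)/(y(-95, 70) + 23674) = (((-14482 - 2035) - 9182) + 34858)/(-95*(1 + 70) + 23674) = ((-16517 - 9182) + 34858)/(-95*71 + 23674) = (-25699 + 34858)/(-6745 + 23674) = 9159/16929 = 9159*(1/16929) = 3053/5643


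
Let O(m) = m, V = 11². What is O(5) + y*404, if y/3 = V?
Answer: 146657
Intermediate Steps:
V = 121
y = 363 (y = 3*121 = 363)
O(5) + y*404 = 5 + 363*404 = 5 + 146652 = 146657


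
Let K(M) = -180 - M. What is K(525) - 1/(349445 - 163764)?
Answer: -130905106/185681 ≈ -705.00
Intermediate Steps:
K(525) - 1/(349445 - 163764) = (-180 - 1*525) - 1/(349445 - 163764) = (-180 - 525) - 1/185681 = -705 - 1*1/185681 = -705 - 1/185681 = -130905106/185681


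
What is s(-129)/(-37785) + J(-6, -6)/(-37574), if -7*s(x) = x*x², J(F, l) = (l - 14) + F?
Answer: -13442135936/1656355855 ≈ -8.1155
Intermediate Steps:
J(F, l) = -14 + F + l (J(F, l) = (-14 + l) + F = -14 + F + l)
s(x) = -x³/7 (s(x) = -x*x²/7 = -x³/7)
s(-129)/(-37785) + J(-6, -6)/(-37574) = -⅐*(-129)³/(-37785) + (-14 - 6 - 6)/(-37574) = -⅐*(-2146689)*(-1/37785) - 26*(-1/37574) = (2146689/7)*(-1/37785) + 13/18787 = -715563/88165 + 13/18787 = -13442135936/1656355855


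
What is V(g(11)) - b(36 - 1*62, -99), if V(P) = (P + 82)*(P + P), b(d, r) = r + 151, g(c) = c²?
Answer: 49074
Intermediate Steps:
b(d, r) = 151 + r
V(P) = 2*P*(82 + P) (V(P) = (82 + P)*(2*P) = 2*P*(82 + P))
V(g(11)) - b(36 - 1*62, -99) = 2*11²*(82 + 11²) - (151 - 99) = 2*121*(82 + 121) - 1*52 = 2*121*203 - 52 = 49126 - 52 = 49074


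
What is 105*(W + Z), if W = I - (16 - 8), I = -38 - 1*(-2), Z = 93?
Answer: 5145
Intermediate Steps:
I = -36 (I = -38 + 2 = -36)
W = -44 (W = -36 - (16 - 8) = -36 - 1*8 = -36 - 8 = -44)
105*(W + Z) = 105*(-44 + 93) = 105*49 = 5145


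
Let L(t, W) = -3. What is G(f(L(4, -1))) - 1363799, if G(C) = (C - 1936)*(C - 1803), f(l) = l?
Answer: 2138035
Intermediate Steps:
G(C) = (-1936 + C)*(-1803 + C)
G(f(L(4, -1))) - 1363799 = (3490608 + (-3)² - 3739*(-3)) - 1363799 = (3490608 + 9 + 11217) - 1363799 = 3501834 - 1363799 = 2138035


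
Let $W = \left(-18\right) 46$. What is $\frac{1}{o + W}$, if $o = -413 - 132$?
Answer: $- \frac{1}{1373} \approx -0.00072833$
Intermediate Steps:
$o = -545$ ($o = -413 - 132 = -545$)
$W = -828$
$\frac{1}{o + W} = \frac{1}{-545 - 828} = \frac{1}{-1373} = - \frac{1}{1373}$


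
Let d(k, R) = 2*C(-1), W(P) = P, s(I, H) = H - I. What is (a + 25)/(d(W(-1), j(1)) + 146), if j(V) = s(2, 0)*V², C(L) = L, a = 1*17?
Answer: 7/24 ≈ 0.29167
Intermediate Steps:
a = 17
j(V) = -2*V² (j(V) = (0 - 1*2)*V² = (0 - 2)*V² = -2*V²)
d(k, R) = -2 (d(k, R) = 2*(-1) = -2)
(a + 25)/(d(W(-1), j(1)) + 146) = (17 + 25)/(-2 + 146) = 42/144 = 42*(1/144) = 7/24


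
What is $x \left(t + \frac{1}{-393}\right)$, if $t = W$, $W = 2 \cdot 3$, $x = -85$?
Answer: $- \frac{200345}{393} \approx -509.78$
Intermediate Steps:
$W = 6$
$t = 6$
$x \left(t + \frac{1}{-393}\right) = - 85 \left(6 + \frac{1}{-393}\right) = - 85 \left(6 - \frac{1}{393}\right) = \left(-85\right) \frac{2357}{393} = - \frac{200345}{393}$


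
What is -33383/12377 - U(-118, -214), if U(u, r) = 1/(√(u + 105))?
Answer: -33383/12377 + I*√13/13 ≈ -2.6972 + 0.27735*I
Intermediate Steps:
U(u, r) = (105 + u)^(-½) (U(u, r) = 1/(√(105 + u)) = (105 + u)^(-½))
-33383/12377 - U(-118, -214) = -33383/12377 - 1/√(105 - 118) = -33383*1/12377 - 1/√(-13) = -33383/12377 - (-1)*I*√13/13 = -33383/12377 + I*√13/13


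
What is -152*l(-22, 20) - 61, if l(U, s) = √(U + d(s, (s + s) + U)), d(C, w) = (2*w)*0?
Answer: -61 - 152*I*√22 ≈ -61.0 - 712.94*I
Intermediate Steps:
d(C, w) = 0
l(U, s) = √U (l(U, s) = √(U + 0) = √U)
-152*l(-22, 20) - 61 = -152*I*√22 - 61 = -61 - 152*I*√22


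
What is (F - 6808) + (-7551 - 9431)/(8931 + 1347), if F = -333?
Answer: -36706090/5139 ≈ -7142.6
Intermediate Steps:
(F - 6808) + (-7551 - 9431)/(8931 + 1347) = (-333 - 6808) + (-7551 - 9431)/(8931 + 1347) = -7141 - 16982/10278 = -7141 - 16982*1/10278 = -7141 - 8491/5139 = -36706090/5139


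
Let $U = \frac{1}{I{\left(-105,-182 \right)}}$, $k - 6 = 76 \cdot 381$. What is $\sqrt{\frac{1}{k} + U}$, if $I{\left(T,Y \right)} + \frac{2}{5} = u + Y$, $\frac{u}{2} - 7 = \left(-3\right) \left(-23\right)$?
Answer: $\frac{i \sqrt{4422339718}}{366852} \approx 0.18127 i$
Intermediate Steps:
$u = 152$ ($u = 14 + 2 \left(\left(-3\right) \left(-23\right)\right) = 14 + 2 \cdot 69 = 14 + 138 = 152$)
$I{\left(T,Y \right)} = \frac{758}{5} + Y$ ($I{\left(T,Y \right)} = - \frac{2}{5} + \left(152 + Y\right) = \frac{758}{5} + Y$)
$k = 28962$ ($k = 6 + 76 \cdot 381 = 6 + 28956 = 28962$)
$U = - \frac{5}{152}$ ($U = \frac{1}{\frac{758}{5} - 182} = \frac{1}{- \frac{152}{5}} = - \frac{5}{152} \approx -0.032895$)
$\sqrt{\frac{1}{k} + U} = \sqrt{\frac{1}{28962} - \frac{5}{152}} = \sqrt{- \frac{72329}{2201112}} = \frac{i \sqrt{4422339718}}{366852}$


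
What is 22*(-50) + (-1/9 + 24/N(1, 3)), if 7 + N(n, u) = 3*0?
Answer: -69523/63 ≈ -1103.5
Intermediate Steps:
N(n, u) = -7 (N(n, u) = -7 + 3*0 = -7 + 0 = -7)
22*(-50) + (-1/9 + 24/N(1, 3)) = 22*(-50) + (-1/9 + 24/(-7)) = -1100 + (-1*⅑ + 24*(-⅐)) = -1100 + (-⅑ - 24/7) = -1100 - 223/63 = -69523/63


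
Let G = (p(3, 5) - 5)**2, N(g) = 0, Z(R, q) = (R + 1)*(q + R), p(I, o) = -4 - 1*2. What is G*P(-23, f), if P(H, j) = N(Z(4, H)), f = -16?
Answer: 0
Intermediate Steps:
p(I, o) = -6 (p(I, o) = -4 - 2 = -6)
Z(R, q) = (1 + R)*(R + q)
P(H, j) = 0
G = 121 (G = (-6 - 5)**2 = (-11)**2 = 121)
G*P(-23, f) = 121*0 = 0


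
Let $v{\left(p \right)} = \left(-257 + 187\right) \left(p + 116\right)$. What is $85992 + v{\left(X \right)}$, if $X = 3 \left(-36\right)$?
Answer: $85432$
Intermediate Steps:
$X = -108$
$v{\left(p \right)} = -8120 - 70 p$ ($v{\left(p \right)} = - 70 \left(116 + p\right) = -8120 - 70 p$)
$85992 + v{\left(X \right)} = 85992 - 560 = 85432$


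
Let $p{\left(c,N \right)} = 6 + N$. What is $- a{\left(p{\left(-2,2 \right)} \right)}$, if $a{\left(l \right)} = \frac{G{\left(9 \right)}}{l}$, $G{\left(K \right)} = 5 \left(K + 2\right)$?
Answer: $- \frac{55}{8} \approx -6.875$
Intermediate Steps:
$G{\left(K \right)} = 10 + 5 K$ ($G{\left(K \right)} = 5 \left(2 + K\right) = 10 + 5 K$)
$a{\left(l \right)} = \frac{55}{l}$ ($a{\left(l \right)} = \frac{10 + 5 \cdot 9}{l} = \frac{10 + 45}{l} = \frac{55}{l}$)
$- a{\left(p{\left(-2,2 \right)} \right)} = - \frac{55}{6 + 2} = - \frac{55}{8}$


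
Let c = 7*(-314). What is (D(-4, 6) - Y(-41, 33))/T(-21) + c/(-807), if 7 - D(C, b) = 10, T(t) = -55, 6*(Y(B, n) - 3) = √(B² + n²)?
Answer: 125732/44385 + √2770/330 ≈ 2.9922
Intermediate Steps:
Y(B, n) = 3 + √(B² + n²)/6
D(C, b) = -3 (D(C, b) = 7 - 1*10 = 7 - 10 = -3)
c = -2198
(D(-4, 6) - Y(-41, 33))/T(-21) + c/(-807) = (-3 - (3 + √((-41)² + 33²)/6))/(-55) - 2198/(-807) = (-3 - (3 + √(1681 + 1089)/6))*(-1/55) - 2198*(-1/807) = (-3 - (3 + √2770/6))*(-1/55) + 2198/807 = (-3 + (-3 - √2770/6))*(-1/55) + 2198/807 = (-6 - √2770/6)*(-1/55) + 2198/807 = (6/55 + √2770/330) + 2198/807 = 125732/44385 + √2770/330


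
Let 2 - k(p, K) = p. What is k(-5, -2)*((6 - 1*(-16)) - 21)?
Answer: 7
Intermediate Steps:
k(p, K) = 2 - p
k(-5, -2)*((6 - 1*(-16)) - 21) = (2 - 1*(-5))*((6 - 1*(-16)) - 21) = (2 + 5)*((6 + 16) - 21) = 7*(22 - 21) = 7*1 = 7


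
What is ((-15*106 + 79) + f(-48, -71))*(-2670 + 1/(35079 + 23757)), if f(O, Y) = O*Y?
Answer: -298003749743/58836 ≈ -5.0650e+6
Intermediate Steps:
((-15*106 + 79) + f(-48, -71))*(-2670 + 1/(35079 + 23757)) = ((-15*106 + 79) - 48*(-71))*(-2670 + 1/(35079 + 23757)) = ((-1590 + 79) + 3408)*(-2670 + 1/58836) = (-1511 + 3408)*(-2670 + 1/58836) = 1897*(-157092119/58836) = -298003749743/58836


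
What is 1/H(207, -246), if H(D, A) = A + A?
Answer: -1/492 ≈ -0.0020325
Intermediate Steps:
H(D, A) = 2*A
1/H(207, -246) = 1/(2*(-246)) = 1/(-492) = -1/492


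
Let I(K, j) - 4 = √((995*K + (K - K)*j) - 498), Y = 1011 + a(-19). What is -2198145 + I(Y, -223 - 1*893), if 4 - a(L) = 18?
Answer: -2198141 + √991517 ≈ -2.1971e+6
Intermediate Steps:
a(L) = -14 (a(L) = 4 - 1*18 = 4 - 18 = -14)
Y = 997 (Y = 1011 - 14 = 997)
I(K, j) = 4 + √(-498 + 995*K) (I(K, j) = 4 + √((995*K + (K - K)*j) - 498) = 4 + √((995*K + 0*j) - 498) = 4 + √((995*K + 0) - 498) = 4 + √(995*K - 498) = 4 + √(-498 + 995*K))
-2198145 + I(Y, -223 - 1*893) = -2198145 + (4 + √(-498 + 995*997)) = -2198145 + (4 + √(-498 + 992015)) = -2198145 + (4 + √991517) = -2198141 + √991517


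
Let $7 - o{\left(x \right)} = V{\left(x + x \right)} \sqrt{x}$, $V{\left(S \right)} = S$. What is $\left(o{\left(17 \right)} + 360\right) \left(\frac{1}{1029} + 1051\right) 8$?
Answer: $\frac{3175225280}{1029} - \frac{294162560 \sqrt{17}}{1029} \approx 1.9071 \cdot 10^{6}$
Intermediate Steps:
$o{\left(x \right)} = 7 - 2 x^{\frac{3}{2}}$ ($o{\left(x \right)} = 7 - \left(x + x\right) \sqrt{x} = 7 - 2 x \sqrt{x} = 7 - 2 x^{\frac{3}{2}}$)
$\left(o{\left(17 \right)} + 360\right) \left(\frac{1}{1029} + 1051\right) 8 = \left(\left(7 - 2 \cdot 17^{\frac{3}{2}}\right) + 360\right) \left(\frac{1}{1029} + 1051\right) 8 = \left(\left(7 - 2 \cdot 17 \sqrt{17}\right) + 360\right) \left(\frac{1}{1029} + 1051\right) 8 = \left(\left(7 - 34 \sqrt{17}\right) + 360\right) \frac{1081480}{1029} \cdot 8 = \left(367 - 34 \sqrt{17}\right) \frac{1081480}{1029} \cdot 8 = \left(\frac{396903160}{1029} - \frac{36770320 \sqrt{17}}{1029}\right) 8 = \frac{3175225280}{1029} - \frac{294162560 \sqrt{17}}{1029}$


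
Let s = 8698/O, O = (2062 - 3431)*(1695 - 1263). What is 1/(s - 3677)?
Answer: -295704/1087307957 ≈ -0.00027196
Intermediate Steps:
O = -591408 (O = -1369*432 = -591408)
s = -4349/295704 (s = 8698/(-591408) = 8698*(-1/591408) = -4349/295704 ≈ -0.014707)
1/(s - 3677) = 1/(-4349/295704 - 3677) = 1/(-1087307957/295704) = -295704/1087307957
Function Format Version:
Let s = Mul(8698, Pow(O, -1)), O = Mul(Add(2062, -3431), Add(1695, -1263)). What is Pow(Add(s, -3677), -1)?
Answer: Rational(-295704, 1087307957) ≈ -0.00027196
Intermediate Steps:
O = -591408 (O = Mul(-1369, 432) = -591408)
s = Rational(-4349, 295704) (s = Mul(8698, Pow(-591408, -1)) = Mul(8698, Rational(-1, 591408)) = Rational(-4349, 295704) ≈ -0.014707)
Pow(Add(s, -3677), -1) = Pow(Add(Rational(-4349, 295704), -3677), -1) = Pow(Rational(-1087307957, 295704), -1) = Rational(-295704, 1087307957)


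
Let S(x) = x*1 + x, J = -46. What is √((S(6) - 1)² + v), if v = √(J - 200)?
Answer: √(121 + I*√246) ≈ 11.023 + 0.71144*I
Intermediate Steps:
S(x) = 2*x (S(x) = x + x = 2*x)
v = I*√246 (v = √(-46 - 200) = √(-246) = I*√246 ≈ 15.684*I)
√((S(6) - 1)² + v) = √((2*6 - 1)² + I*√246) = √((12 - 1)² + I*√246) = √(11² + I*√246) = √(121 + I*√246)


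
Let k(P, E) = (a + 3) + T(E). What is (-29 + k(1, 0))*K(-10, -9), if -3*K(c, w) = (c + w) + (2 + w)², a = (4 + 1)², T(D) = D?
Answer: 10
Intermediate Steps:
a = 25 (a = 5² = 25)
K(c, w) = -c/3 - w/3 - (2 + w)²/3 (K(c, w) = -((c + w) + (2 + w)²)/3 = -(c + w + (2 + w)²)/3 = -c/3 - w/3 - (2 + w)²/3)
k(P, E) = 28 + E (k(P, E) = (25 + 3) + E = 28 + E)
(-29 + k(1, 0))*K(-10, -9) = (-29 + (28 + 0))*(-⅓*(-10) - ⅓*(-9) - (2 - 9)²/3) = (-29 + 28)*(10/3 + 3 - ⅓*(-7)²) = -(10/3 + 3 - ⅓*49) = -(10/3 + 3 - 49/3) = -1*(-10) = 10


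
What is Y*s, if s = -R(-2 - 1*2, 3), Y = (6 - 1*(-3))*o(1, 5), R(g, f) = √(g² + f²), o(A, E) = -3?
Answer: 135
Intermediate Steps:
R(g, f) = √(f² + g²)
Y = -27 (Y = (6 - 1*(-3))*(-3) = (6 + 3)*(-3) = 9*(-3) = -27)
s = -5 (s = -√(3² + (-2 - 1*2)²) = -√(9 + (-2 - 2)²) = -√(9 + (-4)²) = -√(9 + 16) = -√25 = -1*5 = -5)
Y*s = -27*(-5) = 135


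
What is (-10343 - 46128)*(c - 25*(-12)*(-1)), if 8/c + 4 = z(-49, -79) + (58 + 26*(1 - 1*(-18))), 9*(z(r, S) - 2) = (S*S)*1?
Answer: 189586022388/11191 ≈ 1.6941e+7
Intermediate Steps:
z(r, S) = 2 + S²/9 (z(r, S) = 2 + ((S*S)*1)/9 = 2 + (S²*1)/9 = 2 + S²/9)
c = 72/11191 (c = 8/(-4 + ((2 + (⅑)*(-79)²) + (58 + 26*(1 - 1*(-18))))) = 8/(-4 + ((2 + (⅑)*6241) + (58 + 26*(1 + 18)))) = 8/(-4 + ((2 + 6241/9) + (58 + 26*19))) = 8/(-4 + (6259/9 + (58 + 494))) = 8/(-4 + (6259/9 + 552)) = 8/(-4 + 11227/9) = 8/(11191/9) = 8*(9/11191) = 72/11191 ≈ 0.0064337)
(-10343 - 46128)*(c - 25*(-12)*(-1)) = (-10343 - 46128)*(72/11191 - 25*(-12)*(-1)) = -56471*(72/11191 + 300*(-1)) = -56471*(72/11191 - 300) = -56471*(-3357228/11191) = 189586022388/11191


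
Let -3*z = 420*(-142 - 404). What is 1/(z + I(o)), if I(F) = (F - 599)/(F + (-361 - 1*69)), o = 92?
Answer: 2/152883 ≈ 1.3082e-5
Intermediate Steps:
I(F) = (-599 + F)/(-430 + F) (I(F) = (-599 + F)/(F + (-361 - 69)) = (-599 + F)/(F - 430) = (-599 + F)/(-430 + F))
z = 76440 (z = -140*(-142 - 404) = -140*(-546) = -⅓*(-229320) = 76440)
1/(z + I(o)) = 1/(76440 + (-599 + 92)/(-430 + 92)) = 1/(76440 - 507/(-338)) = 1/(76440 - 1/338*(-507)) = 1/(76440 + 3/2) = 1/(152883/2) = 2/152883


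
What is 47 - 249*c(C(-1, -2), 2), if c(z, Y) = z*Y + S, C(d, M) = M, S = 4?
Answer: 47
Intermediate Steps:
c(z, Y) = 4 + Y*z (c(z, Y) = z*Y + 4 = Y*z + 4 = 4 + Y*z)
47 - 249*c(C(-1, -2), 2) = 47 - 249*(4 + 2*(-2)) = 47 - 249*(4 - 4) = 47 - 249*0 = 47 + 0 = 47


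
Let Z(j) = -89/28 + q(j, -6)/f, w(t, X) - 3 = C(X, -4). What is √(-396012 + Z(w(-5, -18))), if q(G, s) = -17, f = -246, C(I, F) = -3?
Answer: I*√1174297267857/1722 ≈ 629.3*I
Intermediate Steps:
w(t, X) = 0 (w(t, X) = 3 - 3 = 0)
Z(j) = -10709/3444 (Z(j) = -89/28 - 17/(-246) = -89*1/28 - 17*(-1/246) = -89/28 + 17/246 = -10709/3444)
√(-396012 + Z(w(-5, -18))) = √(-396012 - 10709/3444) = √(-1363876037/3444) = I*√1174297267857/1722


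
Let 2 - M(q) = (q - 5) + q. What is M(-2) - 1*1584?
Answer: -1573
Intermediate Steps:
M(q) = 7 - 2*q (M(q) = 2 - ((q - 5) + q) = 2 - ((-5 + q) + q) = 2 - (-5 + 2*q) = 2 + (5 - 2*q) = 7 - 2*q)
M(-2) - 1*1584 = (7 - 2*(-2)) - 1*1584 = (7 + 4) - 1584 = 11 - 1584 = -1573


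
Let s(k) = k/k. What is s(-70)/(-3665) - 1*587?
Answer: -2151356/3665 ≈ -587.00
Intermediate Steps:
s(k) = 1
s(-70)/(-3665) - 1*587 = 1/(-3665) - 1*587 = 1*(-1/3665) - 587 = -1/3665 - 587 = -2151356/3665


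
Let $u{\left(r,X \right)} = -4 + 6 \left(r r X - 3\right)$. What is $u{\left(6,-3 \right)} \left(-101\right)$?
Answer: $67670$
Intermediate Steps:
$u{\left(r,X \right)} = -22 + 6 X r^{2}$ ($u{\left(r,X \right)} = -4 + 6 \left(r^{2} X - 3\right) = -4 + 6 \left(X r^{2} - 3\right) = -4 + 6 \left(-3 + X r^{2}\right) = -4 + \left(-18 + 6 X r^{2}\right) = -22 + 6 X r^{2}$)
$u{\left(6,-3 \right)} \left(-101\right) = \left(-22 + 6 \left(-3\right) 6^{2}\right) \left(-101\right) = \left(-22 + 6 \left(-3\right) 36\right) \left(-101\right) = \left(-22 - 648\right) \left(-101\right) = \left(-670\right) \left(-101\right) = 67670$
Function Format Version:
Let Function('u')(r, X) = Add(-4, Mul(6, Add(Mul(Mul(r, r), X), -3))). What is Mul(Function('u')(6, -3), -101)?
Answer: 67670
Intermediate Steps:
Function('u')(r, X) = Add(-22, Mul(6, X, Pow(r, 2))) (Function('u')(r, X) = Add(-4, Mul(6, Add(Mul(Pow(r, 2), X), -3))) = Add(-4, Mul(6, Add(Mul(X, Pow(r, 2)), -3))) = Add(-4, Mul(6, Add(-3, Mul(X, Pow(r, 2))))) = Add(-4, Add(-18, Mul(6, X, Pow(r, 2)))) = Add(-22, Mul(6, X, Pow(r, 2))))
Mul(Function('u')(6, -3), -101) = Mul(Add(-22, Mul(6, -3, Pow(6, 2))), -101) = Mul(Add(-22, Mul(6, -3, 36)), -101) = Mul(Add(-22, -648), -101) = Mul(-670, -101) = 67670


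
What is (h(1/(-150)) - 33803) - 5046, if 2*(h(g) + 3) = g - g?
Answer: -38852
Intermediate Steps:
h(g) = -3 (h(g) = -3 + (g - g)/2 = -3 + (1/2)*0 = -3 + 0 = -3)
(h(1/(-150)) - 33803) - 5046 = (-3 - 33803) - 5046 = -33806 - 5046 = -38852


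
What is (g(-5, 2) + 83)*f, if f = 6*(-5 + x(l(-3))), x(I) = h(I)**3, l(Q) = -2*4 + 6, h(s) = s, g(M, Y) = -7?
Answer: -5928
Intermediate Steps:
l(Q) = -2 (l(Q) = -8 + 6 = -2)
x(I) = I**3
f = -78 (f = 6*(-5 + (-2)**3) = 6*(-5 - 8) = 6*(-13) = -78)
(g(-5, 2) + 83)*f = (-7 + 83)*(-78) = 76*(-78) = -5928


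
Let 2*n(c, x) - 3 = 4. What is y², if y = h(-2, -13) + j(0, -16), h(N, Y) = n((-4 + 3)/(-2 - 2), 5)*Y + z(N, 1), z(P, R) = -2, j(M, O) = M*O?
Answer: 9025/4 ≈ 2256.3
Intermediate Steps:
n(c, x) = 7/2 (n(c, x) = 3/2 + (½)*4 = 3/2 + 2 = 7/2)
h(N, Y) = -2 + 7*Y/2 (h(N, Y) = 7*Y/2 - 2 = -2 + 7*Y/2)
y = -95/2 (y = (-2 + (7/2)*(-13)) + 0*(-16) = (-2 - 91/2) + 0 = -95/2 + 0 = -95/2 ≈ -47.500)
y² = (-95/2)² = 9025/4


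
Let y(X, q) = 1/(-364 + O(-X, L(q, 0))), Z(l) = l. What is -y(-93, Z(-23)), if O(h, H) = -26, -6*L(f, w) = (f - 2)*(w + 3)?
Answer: 1/390 ≈ 0.0025641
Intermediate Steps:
L(f, w) = -(-2 + f)*(3 + w)/6 (L(f, w) = -(f - 2)*(w + 3)/6 = -(-2 + f)*(3 + w)/6)
y(X, q) = -1/390 (y(X, q) = 1/(-364 - 26) = 1/(-390) = -1/390)
-y(-93, Z(-23)) = -1*(-1/390) = 1/390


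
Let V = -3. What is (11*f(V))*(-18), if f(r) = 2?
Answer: -396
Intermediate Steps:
(11*f(V))*(-18) = (11*2)*(-18) = 22*(-18) = -396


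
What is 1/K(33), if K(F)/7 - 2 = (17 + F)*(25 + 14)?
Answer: 1/13664 ≈ 7.3185e-5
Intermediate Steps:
K(F) = 4655 + 273*F (K(F) = 14 + 7*((17 + F)*(25 + 14)) = 14 + 7*((17 + F)*39) = 14 + 7*(663 + 39*F) = 14 + (4641 + 273*F) = 4655 + 273*F)
1/K(33) = 1/(4655 + 273*33) = 1/(4655 + 9009) = 1/13664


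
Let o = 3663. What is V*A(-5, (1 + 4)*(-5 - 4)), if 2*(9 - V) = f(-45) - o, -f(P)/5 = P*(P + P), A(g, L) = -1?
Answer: -23931/2 ≈ -11966.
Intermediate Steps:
f(P) = -10*P² (f(P) = -5*P*(P + P) = -5*P*2*P = -10*P²)
V = 23931/2 (V = 9 - (-10*(-45)² - 1*3663)/2 = 9 - (-10*2025 - 3663)/2 = 9 - (-20250 - 3663)/2 = 9 - ½*(-23913) = 9 + 23913/2 = 23931/2 ≈ 11966.)
V*A(-5, (1 + 4)*(-5 - 4)) = (23931/2)*(-1) = -23931/2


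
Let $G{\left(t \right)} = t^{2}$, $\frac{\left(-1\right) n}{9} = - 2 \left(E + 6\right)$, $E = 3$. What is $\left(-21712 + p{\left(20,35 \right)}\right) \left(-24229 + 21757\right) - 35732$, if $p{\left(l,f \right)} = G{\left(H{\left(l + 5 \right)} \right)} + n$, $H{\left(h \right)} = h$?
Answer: $51690868$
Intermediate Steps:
$n = 162$ ($n = - 9 \left(- 2 \left(3 + 6\right)\right) = - 9 \left(\left(-2\right) 9\right) = \left(-9\right) \left(-18\right) = 162$)
$p{\left(l,f \right)} = 162 + \left(5 + l\right)^{2}$ ($p{\left(l,f \right)} = \left(l + 5\right)^{2} + 162 = \left(5 + l\right)^{2} + 162 = 162 + \left(5 + l\right)^{2}$)
$\left(-21712 + p{\left(20,35 \right)}\right) \left(-24229 + 21757\right) - 35732 = \left(-21712 + \left(162 + \left(5 + 20\right)^{2}\right)\right) \left(-24229 + 21757\right) - 35732 = \left(-21712 + \left(162 + 25^{2}\right)\right) \left(-2472\right) - 35732 = \left(-21712 + \left(162 + 625\right)\right) \left(-2472\right) - 35732 = \left(-21712 + 787\right) \left(-2472\right) - 35732 = \left(-20925\right) \left(-2472\right) - 35732 = 51726600 - 35732 = 51690868$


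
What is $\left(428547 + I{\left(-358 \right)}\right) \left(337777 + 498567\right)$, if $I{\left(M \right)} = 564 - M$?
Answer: $359183821336$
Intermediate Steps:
$\left(428547 + I{\left(-358 \right)}\right) \left(337777 + 498567\right) = \left(428547 + \left(564 - -358\right)\right) \left(337777 + 498567\right) = \left(428547 + \left(564 + 358\right)\right) 836344 = \left(428547 + 922\right) 836344 = 429469 \cdot 836344 = 359183821336$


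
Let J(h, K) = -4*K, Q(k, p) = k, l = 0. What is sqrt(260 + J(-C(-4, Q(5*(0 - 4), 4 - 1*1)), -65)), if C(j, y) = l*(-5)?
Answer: 2*sqrt(130) ≈ 22.803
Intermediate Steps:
C(j, y) = 0 (C(j, y) = 0*(-5) = 0)
sqrt(260 + J(-C(-4, Q(5*(0 - 4), 4 - 1*1)), -65)) = sqrt(260 - 4*(-65)) = sqrt(260 + 260) = sqrt(520) = 2*sqrt(130)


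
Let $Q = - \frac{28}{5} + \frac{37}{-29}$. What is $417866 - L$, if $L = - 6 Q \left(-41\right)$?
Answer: $\frac{60835832}{145} \approx 4.1956 \cdot 10^{5}$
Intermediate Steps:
$Q = - \frac{997}{145}$ ($Q = \left(-28\right) \frac{1}{5} + 37 \left(- \frac{1}{29}\right) = - \frac{28}{5} - \frac{37}{29} = - \frac{997}{145} \approx -6.8759$)
$L = - \frac{245262}{145}$ ($L = \left(-6\right) \left(- \frac{997}{145}\right) \left(-41\right) = \frac{5982}{145} \left(-41\right) = - \frac{245262}{145} \approx -1691.5$)
$417866 - L = 417866 - - \frac{245262}{145} = 417866 + \frac{245262}{145} = \frac{60835832}{145}$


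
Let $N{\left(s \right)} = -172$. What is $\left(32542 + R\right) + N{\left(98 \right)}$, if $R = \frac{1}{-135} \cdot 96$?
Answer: $\frac{1456618}{45} \approx 32369.0$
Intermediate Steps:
$R = - \frac{32}{45}$ ($R = \left(- \frac{1}{135}\right) 96 = - \frac{32}{45} \approx -0.71111$)
$\left(32542 + R\right) + N{\left(98 \right)} = \left(32542 - \frac{32}{45}\right) - 172 = \frac{1464358}{45} - 172 = \frac{1456618}{45}$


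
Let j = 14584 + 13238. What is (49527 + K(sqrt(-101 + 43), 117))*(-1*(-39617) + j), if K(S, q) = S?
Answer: 3340051353 + 67439*I*sqrt(58) ≈ 3.3401e+9 + 5.136e+5*I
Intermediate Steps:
j = 27822
(49527 + K(sqrt(-101 + 43), 117))*(-1*(-39617) + j) = (49527 + sqrt(-101 + 43))*(-1*(-39617) + 27822) = (49527 + sqrt(-58))*(39617 + 27822) = (49527 + I*sqrt(58))*67439 = 3340051353 + 67439*I*sqrt(58)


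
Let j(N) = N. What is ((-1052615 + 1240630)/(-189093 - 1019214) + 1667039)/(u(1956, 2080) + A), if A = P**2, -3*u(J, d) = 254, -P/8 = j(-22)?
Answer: 1007147352479/18663107153 ≈ 53.965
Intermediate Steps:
P = 176 (P = -8*(-22) = 176)
u(J, d) = -254/3 (u(J, d) = -1/3*254 = -254/3)
A = 30976 (A = 176**2 = 30976)
((-1052615 + 1240630)/(-189093 - 1019214) + 1667039)/(u(1956, 2080) + A) = ((-1052615 + 1240630)/(-189093 - 1019214) + 1667039)/(-254/3 + 30976) = (188015/(-1208307) + 1667039)/(92674/3) = (188015*(-1/1208307) + 1667039)*(3/92674) = (-188015/1208307 + 1667039)*(3/92674) = (2014294704958/1208307)*(3/92674) = 1007147352479/18663107153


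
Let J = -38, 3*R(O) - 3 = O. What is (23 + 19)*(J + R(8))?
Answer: -1442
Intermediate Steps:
R(O) = 1 + O/3
(23 + 19)*(J + R(8)) = (23 + 19)*(-38 + (1 + (⅓)*8)) = 42*(-38 + (1 + 8/3)) = 42*(-38 + 11/3) = 42*(-103/3) = -1442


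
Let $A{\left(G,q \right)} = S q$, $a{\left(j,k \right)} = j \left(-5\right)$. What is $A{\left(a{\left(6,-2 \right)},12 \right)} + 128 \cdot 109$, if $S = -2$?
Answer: $13928$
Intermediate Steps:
$a{\left(j,k \right)} = - 5 j$
$A{\left(G,q \right)} = - 2 q$
$A{\left(a{\left(6,-2 \right)},12 \right)} + 128 \cdot 109 = \left(-2\right) 12 + 128 \cdot 109 = -24 + 13952 = 13928$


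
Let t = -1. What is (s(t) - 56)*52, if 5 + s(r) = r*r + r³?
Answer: -3172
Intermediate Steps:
s(r) = -5 + r² + r³ (s(r) = -5 + (r*r + r³) = -5 + (r² + r³) = -5 + r² + r³)
(s(t) - 56)*52 = ((-5 + (-1)² + (-1)³) - 56)*52 = ((-5 + 1 - 1) - 56)*52 = (-5 - 56)*52 = -61*52 = -3172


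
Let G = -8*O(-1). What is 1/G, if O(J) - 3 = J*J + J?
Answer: -1/24 ≈ -0.041667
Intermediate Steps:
O(J) = 3 + J + J² (O(J) = 3 + (J*J + J) = 3 + (J² + J) = 3 + (J + J²) = 3 + J + J²)
G = -24 (G = -8*(3 - 1 + (-1)²) = -8*(3 - 1 + 1) = -8*3 = -24)
1/G = 1/(-24) = -1/24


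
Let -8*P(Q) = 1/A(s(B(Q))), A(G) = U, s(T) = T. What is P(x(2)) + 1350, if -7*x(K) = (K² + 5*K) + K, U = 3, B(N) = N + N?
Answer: 32399/24 ≈ 1350.0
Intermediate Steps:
B(N) = 2*N
x(K) = -6*K/7 - K²/7 (x(K) = -((K² + 5*K) + K)/7 = -(K² + 6*K)/7 = -6*K/7 - K²/7)
A(G) = 3
P(Q) = -1/24 (P(Q) = -⅛/3 = -⅛*⅓ = -1/24)
P(x(2)) + 1350 = -1/24 + 1350 = 32399/24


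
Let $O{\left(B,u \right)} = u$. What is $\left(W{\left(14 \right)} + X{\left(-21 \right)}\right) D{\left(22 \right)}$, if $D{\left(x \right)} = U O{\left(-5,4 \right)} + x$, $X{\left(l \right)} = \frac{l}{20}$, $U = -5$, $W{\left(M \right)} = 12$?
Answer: $\frac{219}{10} \approx 21.9$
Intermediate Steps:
$X{\left(l \right)} = \frac{l}{20}$ ($X{\left(l \right)} = l \frac{1}{20} = \frac{l}{20}$)
$D{\left(x \right)} = -20 + x$ ($D{\left(x \right)} = \left(-5\right) 4 + x = -20 + x$)
$\left(W{\left(14 \right)} + X{\left(-21 \right)}\right) D{\left(22 \right)} = \left(12 + \frac{1}{20} \left(-21\right)\right) \left(-20 + 22\right) = \left(12 - \frac{21}{20}\right) 2 = \frac{219}{20} \cdot 2 = \frac{219}{10}$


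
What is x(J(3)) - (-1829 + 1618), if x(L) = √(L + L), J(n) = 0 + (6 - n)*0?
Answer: 211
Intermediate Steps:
J(n) = 0 (J(n) = 0 + 0 = 0)
x(L) = √2*√L (x(L) = √(2*L) = √2*√L)
x(J(3)) - (-1829 + 1618) = √2*√0 - (-1829 + 1618) = √2*0 - 1*(-211) = 0 + 211 = 211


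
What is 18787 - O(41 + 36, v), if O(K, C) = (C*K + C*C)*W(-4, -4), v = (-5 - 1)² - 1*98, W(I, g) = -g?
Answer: 22507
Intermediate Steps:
v = -62 (v = (-6)² - 98 = 36 - 98 = -62)
O(K, C) = 4*C² + 4*C*K (O(K, C) = (C*K + C*C)*(-1*(-4)) = (C*K + C²)*4 = (C² + C*K)*4 = 4*C² + 4*C*K)
18787 - O(41 + 36, v) = 18787 - 4*(-62)*(-62 + (41 + 36)) = 18787 - 4*(-62)*(-62 + 77) = 18787 - 4*(-62)*15 = 18787 - 1*(-3720) = 18787 + 3720 = 22507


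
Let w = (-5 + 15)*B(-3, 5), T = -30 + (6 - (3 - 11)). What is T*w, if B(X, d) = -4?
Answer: 640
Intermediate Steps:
T = -16 (T = -30 + (6 - 1*(-8)) = -30 + (6 + 8) = -30 + 14 = -16)
w = -40 (w = (-5 + 15)*(-4) = 10*(-4) = -40)
T*w = -16*(-40) = 640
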